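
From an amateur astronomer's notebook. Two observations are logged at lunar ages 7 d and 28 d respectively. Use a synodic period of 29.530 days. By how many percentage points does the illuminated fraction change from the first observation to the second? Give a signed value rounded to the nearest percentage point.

-43 pp

θ₁ = 360° × 7/29.530 = 85.3°, f₁ = (1 − cos θ₁)/2 = 0.459.
θ₂ = 360° × 28/29.530 = 341.3°, f₂ = (1 − cos θ₂)/2 = 0.026.
Change = f₂ − f₁ = -0.433 → -43 percentage points.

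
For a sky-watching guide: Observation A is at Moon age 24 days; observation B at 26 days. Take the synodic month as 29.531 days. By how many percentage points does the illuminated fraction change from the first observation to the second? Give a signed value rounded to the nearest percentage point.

θ₁ = 360° × 24/29.531 = 292.6°, f₁ = (1 − cos θ₁)/2 = 0.308.
θ₂ = 360° × 26/29.531 = 317.0°, f₂ = (1 − cos θ₂)/2 = 0.135.
Change = f₂ − f₁ = -0.173 → -17 percentage points.

-17 percentage points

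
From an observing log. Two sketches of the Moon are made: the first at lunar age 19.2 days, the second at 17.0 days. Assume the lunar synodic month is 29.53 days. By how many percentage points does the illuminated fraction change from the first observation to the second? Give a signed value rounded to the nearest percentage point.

+15 percentage points

First observation: θ = 360°·19.2/29.53 = 234.1°, so f = 0.793.
Second observation: θ = 207.2°, f = 0.945.
Δf = 0.945 − 0.793 = +0.151, i.e. +15 pp.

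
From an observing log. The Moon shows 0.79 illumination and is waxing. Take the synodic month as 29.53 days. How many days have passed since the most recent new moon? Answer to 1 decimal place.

Invert f = (1 − cos θ)/2 to get cos θ = 1 − 2(0.79) = -0.580, hence θ₀ = arccos -0.580 = 125.5°.
Before full moon the principal value applies: θ = 125.5°.
Age = 29.53 × 125.5°/360° ≈ 10.29 days.

10.3 days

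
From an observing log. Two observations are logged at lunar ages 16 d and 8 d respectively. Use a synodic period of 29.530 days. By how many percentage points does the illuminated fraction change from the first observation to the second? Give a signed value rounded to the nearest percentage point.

First observation: θ = 360°·16/29.530 = 195.1°, so f = 0.983.
Second observation: θ = 97.5°, f = 0.566.
Δf = 0.566 − 0.983 = -0.417, i.e. -42 pp.

-42 percentage points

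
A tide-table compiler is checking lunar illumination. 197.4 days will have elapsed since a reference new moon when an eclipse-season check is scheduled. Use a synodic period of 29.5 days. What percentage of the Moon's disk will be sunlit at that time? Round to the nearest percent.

197.4/29.5 = 6.692 lunations, so 6 complete cycles and 20.40 d into the next.
The Moon has covered 20.40/29.5 of its cycle, so θ ≈ 360° × 20.40/29.5 = 248.9°.
cos 248.9° = (-0.359), so f = (1 − (-0.359))/2 = 0.680, so 68%.

68%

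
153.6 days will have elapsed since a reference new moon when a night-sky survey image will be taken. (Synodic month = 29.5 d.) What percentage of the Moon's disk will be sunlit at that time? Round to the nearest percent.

153.6 d spans 5 complete synodic months (5 × 29.5 = 147.50 d) plus 6.10 d.
Phase angle: θ = 360°·(6.10 d)/(29.5 d) = 74.4°.
With cos θ = 0.268, the lit fraction is (1 − 0.268)/2 ≈ 0.366, so 37%.

37%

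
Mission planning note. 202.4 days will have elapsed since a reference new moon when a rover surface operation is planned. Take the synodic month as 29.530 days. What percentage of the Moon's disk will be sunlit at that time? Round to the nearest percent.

20%

Reduce mod P: 202.4 − 6×29.530 = 25.22 d into the current lunation.
The Moon has covered 25.22/29.530 of its cycle, so θ ≈ 360° × 25.22/29.530 = 307.5°.
With cos θ = 0.608, the lit fraction is (1 − 0.608)/2 ≈ 0.196, so 20%.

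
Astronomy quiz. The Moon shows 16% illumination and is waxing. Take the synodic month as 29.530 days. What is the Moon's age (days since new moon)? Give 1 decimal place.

Invert f = (1 − cos θ)/2 to get cos θ = 1 − 2(0.16) = 0.680, hence θ₀ = arccos 0.680 = 47.2°.
The Moon is waxing (0°–180°), so θ = 47.2° directly.
Age = 29.530 × 47.2°/360° ≈ 3.87 days.

3.9 days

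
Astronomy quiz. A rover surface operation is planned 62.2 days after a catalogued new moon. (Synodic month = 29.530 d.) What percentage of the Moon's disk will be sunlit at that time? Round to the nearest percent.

11%

62.2 d spans 2 complete synodic months (2 × 29.530 = 59.06 d) plus 3.14 d.
Elongation θ = 360° × 3.14/29.530 ≈ 38.3°.
With cos θ = 0.785, the lit fraction is (1 − 0.785)/2 ≈ 0.108, so 11%.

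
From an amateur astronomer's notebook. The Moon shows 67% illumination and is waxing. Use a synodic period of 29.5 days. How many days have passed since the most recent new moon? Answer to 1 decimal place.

9.0 days

cos θ = 1 − 2f = -0.340, giving a principal value of 109.9°.
Before full moon the principal value applies: θ = 109.9°.
Age = 29.5 × 109.9°/360° ≈ 9.00 days.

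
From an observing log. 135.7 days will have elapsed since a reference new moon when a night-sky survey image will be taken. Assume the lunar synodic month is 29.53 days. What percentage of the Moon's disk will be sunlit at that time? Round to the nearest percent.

91%

135.7 d spans 4 complete synodic months (4 × 29.53 = 118.12 d) plus 17.58 d.
Elongation θ = 360° × 17.58/29.53 ≈ 214.3°.
With cos θ = (-0.826), the lit fraction is (1 − (-0.826))/2 ≈ 0.913, so 91%.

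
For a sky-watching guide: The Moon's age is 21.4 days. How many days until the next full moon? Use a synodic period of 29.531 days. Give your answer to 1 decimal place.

22.9 days

Full moon is 0.5 of the way through the cycle: age 0.5 × 29.531 = 14.765 d.
Already past this cycle's full moon; the next is at 14.765 + 29.531 = 44.296 d, so 44.296 − 21.4 = 22.896 days.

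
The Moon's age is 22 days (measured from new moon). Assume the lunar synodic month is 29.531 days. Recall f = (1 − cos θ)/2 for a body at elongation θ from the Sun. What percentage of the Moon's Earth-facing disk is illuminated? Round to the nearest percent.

52%

Phase angle: θ = 360°·(22 d)/(29.531 d) = 268.2°.
Illuminated fraction = (1 − cos 268.2°)/2 = (1 − (-0.032))/2 ≈ 0.516, so 52%.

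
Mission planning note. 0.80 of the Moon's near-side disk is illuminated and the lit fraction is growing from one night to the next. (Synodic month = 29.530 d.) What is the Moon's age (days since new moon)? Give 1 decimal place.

10.4 days

From f = (1 − cos θ)/2: cos θ = 1 − 2×0.80 = -0.600; arccos → 126.9°.
Waxing ⇒ before full, so θ = 126.9°.
That fraction of the synodic month is 126.9/360 × 29.530 d ≈ 10.41 d.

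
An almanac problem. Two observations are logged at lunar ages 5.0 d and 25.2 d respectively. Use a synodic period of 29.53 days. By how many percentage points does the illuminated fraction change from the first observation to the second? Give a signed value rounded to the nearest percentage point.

-6 percentage points

θ₁ = 360° × 5.0/29.53 = 61.0°, f₁ = (1 − cos θ₁)/2 = 0.257.
θ₂ = 360° × 25.2/29.53 = 307.2°, f₂ = (1 − cos θ₂)/2 = 0.198.
Change = f₂ − f₁ = -0.060 → -6 percentage points.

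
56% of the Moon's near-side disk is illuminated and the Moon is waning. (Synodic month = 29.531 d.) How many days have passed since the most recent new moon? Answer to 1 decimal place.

cos θ = 1 − 2f = -0.120, giving a principal value of 96.9°.
Since the Moon is past full (waning), take the reflex angle: θ = 360° − 96.9° = 263.1°.
At 360°/29.531 d per day, 263.1° corresponds to 21.58 days.

21.6 days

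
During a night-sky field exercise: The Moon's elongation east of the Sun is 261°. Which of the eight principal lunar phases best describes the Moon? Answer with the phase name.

261° lies in the last quarter sector of the 8-phase cycle.

last quarter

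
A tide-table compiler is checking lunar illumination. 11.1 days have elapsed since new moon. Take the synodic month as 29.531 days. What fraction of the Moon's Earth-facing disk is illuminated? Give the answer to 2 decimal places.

The Moon has covered 11.1/29.531 of its cycle, so θ ≈ 360° × 11.1/29.531 = 135.3°.
With cos θ = (-0.711), the lit fraction is (1 − (-0.711))/2 ≈ 0.855.

0.86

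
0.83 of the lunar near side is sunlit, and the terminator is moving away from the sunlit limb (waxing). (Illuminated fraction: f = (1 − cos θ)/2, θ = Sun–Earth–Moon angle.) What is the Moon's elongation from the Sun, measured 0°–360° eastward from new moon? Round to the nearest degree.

131°

Invert f = (1 − cos θ)/2 to get cos θ = 1 − 2(0.83) = -0.660, hence θ₀ = arccos -0.660 = 131.3°.
Waxing ⇒ before full, so θ = 131.3°.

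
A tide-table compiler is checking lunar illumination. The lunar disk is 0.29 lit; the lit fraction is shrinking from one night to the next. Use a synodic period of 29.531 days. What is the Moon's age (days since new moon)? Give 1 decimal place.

Invert f = (1 − cos θ)/2 to get cos θ = 1 − 2(0.29) = 0.420, hence θ₀ = arccos 0.420 = 65.2°.
A waning Moon lies in 180°–360°, so θ = 360° − 65.2° = 294.8°.
Age = 29.531 × 294.8°/360° ≈ 24.19 days.

24.2 days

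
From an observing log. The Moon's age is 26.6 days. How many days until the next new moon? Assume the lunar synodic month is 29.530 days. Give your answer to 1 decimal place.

One full lunation from the last new moon is 29.530 d; remaining = 29.530 − 26.6 = 2.930 d.

2.9 days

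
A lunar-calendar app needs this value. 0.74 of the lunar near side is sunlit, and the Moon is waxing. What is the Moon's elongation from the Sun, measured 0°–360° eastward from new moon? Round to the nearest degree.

From f = (1 − cos θ)/2: cos θ = 1 − 2×0.74 = -0.480; arccos → 118.7°.
Waxing ⇒ before full, so θ = 118.7°.

119°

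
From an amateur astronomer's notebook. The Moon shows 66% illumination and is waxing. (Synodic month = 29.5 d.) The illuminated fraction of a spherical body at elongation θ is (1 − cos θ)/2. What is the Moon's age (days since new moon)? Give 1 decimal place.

8.9 days

Invert f = (1 − cos θ)/2 to get cos θ = 1 − 2(0.66) = -0.320, hence θ₀ = arccos -0.320 = 108.7°.
Before full moon the principal value applies: θ = 108.7°.
Age = 29.5 × 108.7°/360° ≈ 8.90 days.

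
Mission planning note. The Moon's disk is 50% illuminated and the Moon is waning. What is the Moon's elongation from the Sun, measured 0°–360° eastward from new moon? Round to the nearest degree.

cos θ = 1 − 2f = 0.000, giving a principal value of 90.0°.
A waning Moon lies in 180°–360°, so θ = 360° − 90.0° = 270.0°.

270°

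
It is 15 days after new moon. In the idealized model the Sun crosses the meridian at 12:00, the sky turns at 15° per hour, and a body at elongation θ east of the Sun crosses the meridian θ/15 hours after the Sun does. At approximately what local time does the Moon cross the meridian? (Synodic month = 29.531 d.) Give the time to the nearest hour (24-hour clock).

Elongation θ = 360° × 15/29.531 ≈ 182.9°.
At 15° of sky rotation per hour, 182.9° corresponds to a 12.19 h lag.
12:00 + 12.19 h ≈ 00:11 → 00:00 to the nearest hour.

00:00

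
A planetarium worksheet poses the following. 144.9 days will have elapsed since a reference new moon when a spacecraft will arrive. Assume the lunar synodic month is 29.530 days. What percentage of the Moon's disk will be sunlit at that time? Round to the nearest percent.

Reduce mod P: 144.9 − 4×29.530 = 26.78 d into the current lunation.
Elongation θ = 360° × 26.78/29.530 ≈ 326.5°.
With cos θ = 0.834, the lit fraction is (1 − 0.834)/2 ≈ 0.083, so 8%.

8%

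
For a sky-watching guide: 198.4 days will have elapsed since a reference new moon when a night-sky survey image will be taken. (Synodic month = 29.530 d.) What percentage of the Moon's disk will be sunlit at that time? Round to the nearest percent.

60%

Reduce mod P: 198.4 − 6×29.530 = 21.22 d into the current lunation.
Phase angle: θ = 360°·(21.22 d)/(29.530 d) = 258.7°.
With cos θ = (-0.196), the lit fraction is (1 − (-0.196))/2 ≈ 0.598, so 60%.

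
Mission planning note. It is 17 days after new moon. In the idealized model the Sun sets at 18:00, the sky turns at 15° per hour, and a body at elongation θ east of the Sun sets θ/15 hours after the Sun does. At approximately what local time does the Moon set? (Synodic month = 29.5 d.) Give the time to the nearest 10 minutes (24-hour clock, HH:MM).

Elongation θ = 360° × 17/29.5 ≈ 207.5°.
Delay after the Sun = 207.5° / (15°/h) ≈ 13.83 h.
18:00 + 13.831 h ≈ 07:50 → 07:50 to the nearest ten minutes.

07:50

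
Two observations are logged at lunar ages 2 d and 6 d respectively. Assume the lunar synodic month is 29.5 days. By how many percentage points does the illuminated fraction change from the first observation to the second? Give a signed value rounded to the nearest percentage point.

First observation: θ = 360°·2/29.5 = 24.4°, so f = 0.045.
Second observation: θ = 73.2°, f = 0.356.
Δf = 0.356 − 0.045 = +0.311, i.e. +31 pp.

+31 pp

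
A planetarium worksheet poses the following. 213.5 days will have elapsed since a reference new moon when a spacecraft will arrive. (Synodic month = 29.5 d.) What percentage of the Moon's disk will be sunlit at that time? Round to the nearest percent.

46%

Reduce mod P: 213.5 − 7×29.5 = 7.00 d into the current lunation.
Elongation θ = 360° × 7.00/29.5 ≈ 85.4°.
Illuminated fraction = (1 − cos 85.4°)/2 = (1 − 0.080)/2 ≈ 0.460, so 46%.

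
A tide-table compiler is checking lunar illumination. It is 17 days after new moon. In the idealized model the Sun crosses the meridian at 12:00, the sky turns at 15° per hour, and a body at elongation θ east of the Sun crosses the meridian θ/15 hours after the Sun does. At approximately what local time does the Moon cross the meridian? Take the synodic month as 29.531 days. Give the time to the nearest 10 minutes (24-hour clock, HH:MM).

01:50

Phase angle: θ = 360°·(17 d)/(29.531 d) = 207.2°.
At 15° of sky rotation per hour, 207.2° corresponds to a 13.82 h lag.
12:00 + 13.816 h ≈ 01:49 → 01:50 to the nearest ten minutes.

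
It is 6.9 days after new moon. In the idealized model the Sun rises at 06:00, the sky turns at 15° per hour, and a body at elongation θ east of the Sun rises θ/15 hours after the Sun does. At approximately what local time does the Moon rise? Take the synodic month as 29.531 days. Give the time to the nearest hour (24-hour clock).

12:00

The Moon has covered 6.9/29.531 of its cycle, so θ ≈ 360° × 6.9/29.531 = 84.1°.
Delay after the Sun = 84.1° / (15°/h) ≈ 5.61 h.
06:00 + 5.61 h ≈ 11:36 → 12:00 to the nearest hour.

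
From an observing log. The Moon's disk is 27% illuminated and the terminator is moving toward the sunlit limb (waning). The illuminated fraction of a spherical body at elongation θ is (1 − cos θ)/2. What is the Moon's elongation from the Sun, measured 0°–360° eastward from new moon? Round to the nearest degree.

297°

cos θ = 1 − 2f = 0.460, giving a principal value of 62.6°.
A waning Moon lies in 180°–360°, so θ = 360° − 62.6° = 297.4°.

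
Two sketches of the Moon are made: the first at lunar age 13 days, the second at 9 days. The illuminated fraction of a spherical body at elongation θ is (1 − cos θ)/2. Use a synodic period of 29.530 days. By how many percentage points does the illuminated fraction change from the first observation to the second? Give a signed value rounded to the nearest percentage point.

First observation: θ = 360°·13/29.530 = 158.5°, so f = 0.965.
Second observation: θ = 109.7°, f = 0.669.
Δf = 0.669 − 0.965 = -0.296, i.e. -30 pp.

-30 percentage points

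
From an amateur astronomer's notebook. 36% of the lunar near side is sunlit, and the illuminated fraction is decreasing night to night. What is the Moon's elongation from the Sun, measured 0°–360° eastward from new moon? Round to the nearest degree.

cos θ = 1 − 2f = 0.280, giving a principal value of 73.7°.
A waning Moon lies in 180°–360°, so θ = 360° − 73.7° = 286.3°.

286°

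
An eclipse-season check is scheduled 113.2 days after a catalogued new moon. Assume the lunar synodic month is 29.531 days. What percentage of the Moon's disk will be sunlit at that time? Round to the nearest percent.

25%

113.2 d spans 3 complete synodic months (3 × 29.531 = 88.59 d) plus 24.61 d.
The Moon has covered 24.61/29.531 of its cycle, so θ ≈ 360° × 24.61/29.531 = 300.0°.
cos 300.0° = 0.500, so f = (1 − 0.500)/2 = 0.250, so 25%.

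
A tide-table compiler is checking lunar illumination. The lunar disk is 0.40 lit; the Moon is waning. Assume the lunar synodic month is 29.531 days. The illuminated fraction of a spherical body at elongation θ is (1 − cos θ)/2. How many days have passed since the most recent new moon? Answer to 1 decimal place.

cos θ = 1 − 2f = 0.200, giving a principal value of 78.5°.
A waning Moon lies in 180°–360°, so θ = 360° − 78.5° = 281.5°.
That fraction of the synodic month is 281.5/360 × 29.531 d ≈ 23.09 d.

23.1 days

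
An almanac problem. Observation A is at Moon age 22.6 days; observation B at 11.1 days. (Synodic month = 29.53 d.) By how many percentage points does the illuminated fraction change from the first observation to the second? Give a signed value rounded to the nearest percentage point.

θ₁ = 360° × 22.6/29.53 = 275.5°, f₁ = (1 − cos θ₁)/2 = 0.452.
θ₂ = 360° × 11.1/29.53 = 135.3°, f₂ = (1 − cos θ₂)/2 = 0.856.
Change = f₂ − f₁ = +0.404 → +40 percentage points.

+40 pp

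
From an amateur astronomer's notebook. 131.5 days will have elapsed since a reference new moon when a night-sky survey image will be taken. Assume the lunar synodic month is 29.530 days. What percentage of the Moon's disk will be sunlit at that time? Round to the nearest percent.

Reduce mod P: 131.5 − 4×29.530 = 13.38 d into the current lunation.
Phase angle: θ = 360°·(13.38 d)/(29.530 d) = 163.1°.
Illuminated fraction = (1 − cos 163.1°)/2 = (1 − (-0.957))/2 ≈ 0.978, so 98%.

98%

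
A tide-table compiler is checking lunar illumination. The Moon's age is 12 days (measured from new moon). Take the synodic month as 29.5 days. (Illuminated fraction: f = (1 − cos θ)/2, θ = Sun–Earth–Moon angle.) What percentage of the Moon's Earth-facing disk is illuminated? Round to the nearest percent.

Phase angle: θ = 360°·(12 d)/(29.5 d) = 146.4°.
cos 146.4° = (-0.833), so f = (1 − (-0.833))/2 = 0.917, so 92%.

92%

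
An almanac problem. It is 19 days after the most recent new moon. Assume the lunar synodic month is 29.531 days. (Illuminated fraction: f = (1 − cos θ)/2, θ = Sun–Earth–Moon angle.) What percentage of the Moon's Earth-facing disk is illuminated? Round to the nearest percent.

Elongation θ = 360° × 19/29.531 ≈ 231.6°.
With cos θ = (-0.621), the lit fraction is (1 − (-0.621))/2 ≈ 0.810, so 81%.

81%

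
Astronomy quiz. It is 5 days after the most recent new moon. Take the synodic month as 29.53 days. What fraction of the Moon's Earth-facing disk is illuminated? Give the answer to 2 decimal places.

0.26

Phase angle: θ = 360°·(5 d)/(29.53 d) = 61.0°.
With cos θ = 0.485, the lit fraction is (1 − 0.485)/2 ≈ 0.257.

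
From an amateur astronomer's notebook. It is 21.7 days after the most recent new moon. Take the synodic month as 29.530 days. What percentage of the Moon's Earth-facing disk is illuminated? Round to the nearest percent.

Phase angle: θ = 360°·(21.7 d)/(29.530 d) = 264.5°.
Illuminated fraction = (1 − cos 264.5°)/2 = (1 − (-0.095))/2 ≈ 0.548, so 55%.

55%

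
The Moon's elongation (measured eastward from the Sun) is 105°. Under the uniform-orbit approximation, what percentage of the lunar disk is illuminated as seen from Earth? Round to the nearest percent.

63%

cos 105° = (-0.259), so f = (1 − (-0.259))/2 = 0.629, i.e. 63%.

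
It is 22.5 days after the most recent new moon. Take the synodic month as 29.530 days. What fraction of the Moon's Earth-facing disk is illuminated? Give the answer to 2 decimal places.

The Moon has covered 22.5/29.530 of its cycle, so θ ≈ 360° × 22.5/29.530 = 274.3°.
With cos θ = 0.075, the lit fraction is (1 − 0.075)/2 ≈ 0.463.

0.46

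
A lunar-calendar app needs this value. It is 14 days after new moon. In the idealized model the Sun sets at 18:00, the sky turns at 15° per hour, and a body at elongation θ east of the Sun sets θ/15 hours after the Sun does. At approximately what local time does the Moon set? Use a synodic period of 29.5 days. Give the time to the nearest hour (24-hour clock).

05:00

Phase angle: θ = 360°·(14 d)/(29.5 d) = 170.8°.
Delay after the Sun = 170.8° / (15°/h) ≈ 11.39 h.
18:00 + 11.39 h ≈ 05:23 → 05:00 to the nearest hour.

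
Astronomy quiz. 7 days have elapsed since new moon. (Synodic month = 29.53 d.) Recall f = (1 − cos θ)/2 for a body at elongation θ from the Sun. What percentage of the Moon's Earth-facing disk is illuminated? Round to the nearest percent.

46%

The Moon has covered 7/29.53 of its cycle, so θ ≈ 360° × 7/29.53 = 85.3°.
Illuminated fraction = (1 − cos 85.3°)/2 = (1 − 0.081)/2 ≈ 0.459, so 46%.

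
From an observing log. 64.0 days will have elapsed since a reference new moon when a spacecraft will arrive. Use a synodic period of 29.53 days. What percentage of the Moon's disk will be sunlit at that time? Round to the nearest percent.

25%

Reduce mod P: 64.0 − 2×29.53 = 4.94 d into the current lunation.
Phase angle: θ = 360°·(4.94 d)/(29.53 d) = 60.2°.
Illuminated fraction = (1 − cos 60.2°)/2 = (1 − 0.497)/2 ≈ 0.252, so 25%.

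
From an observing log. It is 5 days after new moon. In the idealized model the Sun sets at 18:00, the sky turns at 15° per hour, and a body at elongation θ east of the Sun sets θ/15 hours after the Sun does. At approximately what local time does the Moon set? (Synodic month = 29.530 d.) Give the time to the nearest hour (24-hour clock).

Elongation θ = 360° × 5/29.530 ≈ 61.0°.
The Moon trails the Sun by θ/15 = 61.0/15 ≈ 4.06 hours.
18:00 + 4.06 h ≈ 22:04 → 22:00 to the nearest hour.

22:00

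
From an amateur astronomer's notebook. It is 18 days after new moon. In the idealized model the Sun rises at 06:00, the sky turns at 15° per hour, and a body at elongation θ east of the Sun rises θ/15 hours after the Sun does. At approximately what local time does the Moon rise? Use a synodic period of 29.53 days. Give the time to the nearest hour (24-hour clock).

Elongation θ = 360° × 18/29.53 ≈ 219.4°.
Delay after the Sun = 219.4° / (15°/h) ≈ 14.63 h.
06:00 + 14.63 h ≈ 20:38 → 21:00 to the nearest hour.

21:00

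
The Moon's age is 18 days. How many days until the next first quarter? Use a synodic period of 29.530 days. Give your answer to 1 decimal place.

First quarter is 0.25 of the way through the cycle: age 0.25 × 29.530 = 7.383 d.
This lunation's first quarter (7.383 d) has passed, so add one period: 36.913 − 18 = 18.913 days.

18.9 days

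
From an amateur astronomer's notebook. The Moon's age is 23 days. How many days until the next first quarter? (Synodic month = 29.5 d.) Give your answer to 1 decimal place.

13.9 days

First quarter occurs at elongation 90°, i.e. at age 29.5 × 90/360 = 7.375 d.
Already past this cycle's first quarter; the next is at 7.375 + 29.5 = 36.875 d, so 36.875 − 23 = 13.875 days.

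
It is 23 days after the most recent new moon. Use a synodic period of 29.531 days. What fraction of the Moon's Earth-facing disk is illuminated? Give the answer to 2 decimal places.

Phase angle: θ = 360°·(23 d)/(29.531 d) = 280.4°.
cos 280.4° = 0.180, so f = (1 − 0.180)/2 = 0.410.

0.41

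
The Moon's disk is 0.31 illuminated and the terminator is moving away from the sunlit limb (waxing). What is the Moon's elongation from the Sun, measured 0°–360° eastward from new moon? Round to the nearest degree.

68°

Invert f = (1 − cos θ)/2 to get cos θ = 1 − 2(0.31) = 0.380, hence θ₀ = arccos 0.380 = 67.7°.
Waxing ⇒ before full, so θ = 67.7°.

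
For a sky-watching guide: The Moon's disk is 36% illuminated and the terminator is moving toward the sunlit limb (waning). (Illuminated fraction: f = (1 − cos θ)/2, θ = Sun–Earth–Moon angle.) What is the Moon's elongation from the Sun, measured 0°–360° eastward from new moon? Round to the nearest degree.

cos θ = 1 − 2f = 0.280, giving a principal value of 73.7°.
Since the Moon is past full (waning), take the reflex angle: θ = 360° − 73.7° = 286.3°.

286°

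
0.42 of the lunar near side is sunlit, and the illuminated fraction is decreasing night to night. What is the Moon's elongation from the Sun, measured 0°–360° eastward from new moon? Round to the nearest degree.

From f = (1 − cos θ)/2: cos θ = 1 − 2×0.42 = 0.160; arccos → 80.8°.
Waning ⇒ past full, so θ = 360° − 80.8° = 279.2°.

279°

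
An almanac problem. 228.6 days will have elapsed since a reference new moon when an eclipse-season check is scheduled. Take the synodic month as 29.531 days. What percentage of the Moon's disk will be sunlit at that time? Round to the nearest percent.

228.6/29.531 = 7.741 lunations, so 7 complete cycles and 21.88 d into the next.
Elongation θ = 360° × 21.88/29.531 ≈ 266.8°.
cos 266.8° = (-0.056), so f = (1 − (-0.056))/2 = 0.528, so 53%.

53%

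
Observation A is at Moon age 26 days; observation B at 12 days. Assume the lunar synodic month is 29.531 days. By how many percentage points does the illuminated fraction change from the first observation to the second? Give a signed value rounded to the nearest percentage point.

+78 pp

First observation: θ = 360°·26/29.531 = 317.0°, so f = 0.135.
Second observation: θ = 146.3°, f = 0.916.
Δf = 0.916 − 0.135 = +0.781, i.e. +78 pp.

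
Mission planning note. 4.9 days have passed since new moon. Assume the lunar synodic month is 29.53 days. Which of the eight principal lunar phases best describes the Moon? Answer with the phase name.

waxing crescent

θ ≈ 360° × 4.9/29.53 = 60°, which falls in the waxing crescent sector.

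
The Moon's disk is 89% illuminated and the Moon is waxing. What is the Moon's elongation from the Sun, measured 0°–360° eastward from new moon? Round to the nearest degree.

cos θ = 1 − 2f = -0.780, giving a principal value of 141.3°.
The Moon is waxing (0°–180°), so θ = 141.3° directly.

141°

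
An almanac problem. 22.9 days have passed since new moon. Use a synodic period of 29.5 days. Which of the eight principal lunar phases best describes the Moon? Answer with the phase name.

θ ≈ 360° × 22.9/29.5 = 279°, which falls in the last quarter sector.

last quarter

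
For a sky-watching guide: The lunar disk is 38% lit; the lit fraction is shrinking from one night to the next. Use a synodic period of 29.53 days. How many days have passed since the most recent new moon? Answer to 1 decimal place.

23.3 days

From f = (1 − cos θ)/2: cos θ = 1 − 2×0.38 = 0.240; arccos → 76.1°.
A waning Moon lies in 180°–360°, so θ = 360° − 76.1° = 283.9°.
At 360°/29.53 d per day, 283.9° corresponds to 23.29 days.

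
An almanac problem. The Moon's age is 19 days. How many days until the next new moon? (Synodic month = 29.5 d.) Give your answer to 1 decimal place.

10.5 days

One full lunation from the last new moon is 29.5 d; remaining = 29.5 − 19 = 10.500 d.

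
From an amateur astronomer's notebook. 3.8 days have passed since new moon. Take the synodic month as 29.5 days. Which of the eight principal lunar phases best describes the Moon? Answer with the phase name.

θ ≈ 360° × 3.8/29.5 = 46°, which falls in the waxing crescent sector.

waxing crescent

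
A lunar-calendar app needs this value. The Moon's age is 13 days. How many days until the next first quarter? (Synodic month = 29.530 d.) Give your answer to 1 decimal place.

23.9 days

First quarter is 0.25 of the way through the cycle: age 0.25 × 29.530 = 7.383 d.
This lunation's first quarter (7.383 d) has passed, so add one period: 36.913 − 13 = 23.913 days.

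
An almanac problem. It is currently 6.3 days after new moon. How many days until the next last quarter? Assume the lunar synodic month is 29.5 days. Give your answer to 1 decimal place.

15.8 days

Last quarter is 0.75 of the way through the cycle: age 0.75 × 29.5 = 22.125 d.
That is 22.125 − 6.3 = 15.825 days ahead.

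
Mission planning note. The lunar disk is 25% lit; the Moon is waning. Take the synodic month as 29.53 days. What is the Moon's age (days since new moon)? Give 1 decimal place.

Invert f = (1 − cos θ)/2 to get cos θ = 1 − 2(0.25) = 0.500, hence θ₀ = arccos 0.500 = 60.0°.
Since the Moon is past full (waning), take the reflex angle: θ = 360° − 60.0° = 300.0°.
At 360°/29.53 d per day, 300.0° corresponds to 24.61 days.

24.6 days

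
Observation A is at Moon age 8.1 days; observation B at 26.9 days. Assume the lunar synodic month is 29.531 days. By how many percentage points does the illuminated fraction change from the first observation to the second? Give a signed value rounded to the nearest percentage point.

θ₁ = 360° × 8.1/29.531 = 98.7°, f₁ = (1 − cos θ₁)/2 = 0.576.
θ₂ = 360° × 26.9/29.531 = 327.9°, f₂ = (1 − cos θ₂)/2 = 0.076.
Change = f₂ − f₁ = -0.500 → -50 percentage points.

-50 percentage points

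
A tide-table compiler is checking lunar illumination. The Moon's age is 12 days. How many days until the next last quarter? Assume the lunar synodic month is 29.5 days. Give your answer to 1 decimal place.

10.1 days

Last quarter occurs at elongation 270°, i.e. at age 29.5 × 270/360 = 22.125 d.
So 10.125 days remain (22.125 − 12).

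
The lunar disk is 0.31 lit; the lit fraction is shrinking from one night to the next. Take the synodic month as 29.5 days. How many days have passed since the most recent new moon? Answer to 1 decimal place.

Invert f = (1 − cos θ)/2 to get cos θ = 1 − 2(0.31) = 0.380, hence θ₀ = arccos 0.380 = 67.7°.
A waning Moon lies in 180°–360°, so θ = 360° − 67.7° = 292.3°.
Age = 29.5 × 292.3°/360° ≈ 23.96 days.

24.0 days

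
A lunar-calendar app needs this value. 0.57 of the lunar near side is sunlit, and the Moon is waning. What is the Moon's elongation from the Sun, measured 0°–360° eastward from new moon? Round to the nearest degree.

262°

cos θ = 1 − 2f = -0.140, giving a principal value of 98.0°.
A waning Moon lies in 180°–360°, so θ = 360° − 98.0° = 262.0°.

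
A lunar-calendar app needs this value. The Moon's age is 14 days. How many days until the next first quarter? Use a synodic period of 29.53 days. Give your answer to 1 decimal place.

First quarter occurs at elongation 90°, i.e. at age 29.53 × 90/360 = 7.383 d.
This lunation's first quarter (7.383 d) has passed, so add one period: 36.913 − 14 = 22.913 days.

22.9 days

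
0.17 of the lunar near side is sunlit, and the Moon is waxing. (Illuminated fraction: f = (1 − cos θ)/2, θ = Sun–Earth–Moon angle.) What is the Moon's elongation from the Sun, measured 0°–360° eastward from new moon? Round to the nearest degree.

49°

Invert f = (1 − cos θ)/2 to get cos θ = 1 − 2(0.17) = 0.660, hence θ₀ = arccos 0.660 = 48.7°.
Waxing ⇒ before full, so θ = 48.7°.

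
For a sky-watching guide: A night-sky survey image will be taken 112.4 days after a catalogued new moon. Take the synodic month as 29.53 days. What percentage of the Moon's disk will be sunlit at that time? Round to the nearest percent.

112.4/29.53 = 3.806 lunations, so 3 complete cycles and 23.81 d into the next.
Elongation θ = 360° × 23.81/29.53 ≈ 290.3°.
With cos θ = 0.346, the lit fraction is (1 − 0.346)/2 ≈ 0.327, so 33%.

33%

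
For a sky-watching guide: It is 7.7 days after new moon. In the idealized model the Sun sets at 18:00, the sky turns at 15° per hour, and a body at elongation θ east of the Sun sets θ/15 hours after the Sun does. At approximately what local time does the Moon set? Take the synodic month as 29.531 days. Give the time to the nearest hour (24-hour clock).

00:00

Phase angle: θ = 360°·(7.7 d)/(29.531 d) = 93.9°.
At 15° of sky rotation per hour, 93.9° corresponds to a 6.26 h lag.
18:00 + 6.26 h ≈ 00:15 → 00:00 to the nearest hour.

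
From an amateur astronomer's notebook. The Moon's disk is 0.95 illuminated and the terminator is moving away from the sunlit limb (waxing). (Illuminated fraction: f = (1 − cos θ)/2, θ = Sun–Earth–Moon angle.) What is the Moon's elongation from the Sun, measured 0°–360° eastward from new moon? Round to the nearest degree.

From f = (1 − cos θ)/2: cos θ = 1 − 2×0.95 = -0.900; arccos → 154.2°.
The Moon is waxing (0°–180°), so θ = 154.2° directly.

154°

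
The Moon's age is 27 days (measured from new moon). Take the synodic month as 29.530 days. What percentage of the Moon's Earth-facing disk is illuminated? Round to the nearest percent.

7%

Elongation θ = 360° × 27/29.530 ≈ 329.2°.
cos 329.2° = 0.859, so f = (1 − 0.859)/2 = 0.071, so 7%.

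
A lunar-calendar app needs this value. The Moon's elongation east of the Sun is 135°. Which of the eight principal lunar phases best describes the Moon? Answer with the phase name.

135° lies in the waxing gibbous sector of the 8-phase cycle.

waxing gibbous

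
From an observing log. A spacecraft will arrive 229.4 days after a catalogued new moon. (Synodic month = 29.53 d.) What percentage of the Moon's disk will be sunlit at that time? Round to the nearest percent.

44%

229.4 d spans 7 complete synodic months (7 × 29.53 = 206.71 d) plus 22.69 d.
The Moon has covered 22.69/29.53 of its cycle, so θ ≈ 360° × 22.69/29.53 = 276.6°.
Illuminated fraction = (1 − cos 276.6°)/2 = (1 − 0.115)/2 ≈ 0.442, so 44%.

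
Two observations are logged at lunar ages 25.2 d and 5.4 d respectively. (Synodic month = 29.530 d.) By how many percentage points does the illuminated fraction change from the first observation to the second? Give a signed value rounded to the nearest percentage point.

First observation: θ = 360°·25.2/29.530 = 307.2°, so f = 0.198.
Second observation: θ = 65.8°, f = 0.295.
Δf = 0.295 − 0.198 = +0.098, i.e. +10 pp.

+10 pp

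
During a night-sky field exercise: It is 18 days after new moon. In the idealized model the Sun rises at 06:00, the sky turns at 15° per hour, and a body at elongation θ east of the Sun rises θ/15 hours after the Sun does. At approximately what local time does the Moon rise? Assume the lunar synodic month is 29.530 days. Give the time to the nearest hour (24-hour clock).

21:00

Phase angle: θ = 360°·(18 d)/(29.530 d) = 219.4°.
The Moon trails the Sun by θ/15 = 219.4/15 ≈ 14.63 hours.
06:00 + 14.63 h ≈ 20:38 → 21:00 to the nearest hour.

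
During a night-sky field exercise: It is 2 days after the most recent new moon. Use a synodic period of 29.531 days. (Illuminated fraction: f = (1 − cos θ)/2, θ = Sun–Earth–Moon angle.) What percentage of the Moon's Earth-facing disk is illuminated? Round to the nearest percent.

Phase angle: θ = 360°·(2 d)/(29.531 d) = 24.4°.
cos 24.4° = 0.911, so f = (1 − 0.911)/2 = 0.045, so 4%.

4%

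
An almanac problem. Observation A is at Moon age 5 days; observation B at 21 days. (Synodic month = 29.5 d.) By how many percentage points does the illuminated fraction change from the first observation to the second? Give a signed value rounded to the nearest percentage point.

+36 pp

First observation: θ = 360°·5/29.5 = 61.0°, so f = 0.258.
Second observation: θ = 256.3°, f = 0.619.
Δf = 0.619 − 0.258 = +0.361, i.e. +36 pp.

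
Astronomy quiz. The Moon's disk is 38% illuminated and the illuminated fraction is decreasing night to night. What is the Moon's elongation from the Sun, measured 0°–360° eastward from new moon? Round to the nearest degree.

Invert f = (1 − cos θ)/2 to get cos θ = 1 − 2(0.38) = 0.240, hence θ₀ = arccos 0.240 = 76.1°.
A waning Moon lies in 180°–360°, so θ = 360° − 76.1° = 283.9°.

284°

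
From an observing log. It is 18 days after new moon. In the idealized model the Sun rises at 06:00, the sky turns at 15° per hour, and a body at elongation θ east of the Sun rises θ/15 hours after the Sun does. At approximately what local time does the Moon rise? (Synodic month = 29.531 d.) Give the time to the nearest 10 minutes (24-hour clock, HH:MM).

Phase angle: θ = 360°·(18 d)/(29.531 d) = 219.4°.
At 15° of sky rotation per hour, 219.4° corresponds to a 14.63 h lag.
06:00 + 14.629 h ≈ 20:38 → 20:40 to the nearest ten minutes.

20:40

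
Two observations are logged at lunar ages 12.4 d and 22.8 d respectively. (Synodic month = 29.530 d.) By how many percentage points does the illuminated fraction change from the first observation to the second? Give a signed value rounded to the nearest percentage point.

First observation: θ = 360°·12.4/29.530 = 151.2°, so f = 0.938.
Second observation: θ = 278.0°, f = 0.431.
Δf = 0.431 − 0.938 = -0.507, i.e. -51 pp.

-51 pp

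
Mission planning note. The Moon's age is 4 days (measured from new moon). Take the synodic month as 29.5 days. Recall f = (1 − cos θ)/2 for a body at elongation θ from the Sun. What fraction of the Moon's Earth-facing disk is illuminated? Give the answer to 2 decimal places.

Elongation θ = 360° × 4/29.5 ≈ 48.8°.
Illuminated fraction = (1 − cos 48.8°)/2 = (1 − 0.659)/2 ≈ 0.171.

0.17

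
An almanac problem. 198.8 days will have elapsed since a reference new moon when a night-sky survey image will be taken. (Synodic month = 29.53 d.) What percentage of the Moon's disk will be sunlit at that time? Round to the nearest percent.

56%

198.8 d spans 6 complete synodic months (6 × 29.53 = 177.18 d) plus 21.62 d.
Elongation θ = 360° × 21.62/29.53 ≈ 263.6°.
With cos θ = (-0.112), the lit fraction is (1 − (-0.112))/2 ≈ 0.556, so 56%.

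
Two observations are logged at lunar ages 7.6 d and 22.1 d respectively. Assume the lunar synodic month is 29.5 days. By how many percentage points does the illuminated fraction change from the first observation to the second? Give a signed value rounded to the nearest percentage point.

First observation: θ = 360°·7.6/29.5 = 92.7°, so f = 0.524.
Second observation: θ = 269.7°, f = 0.503.
Δf = 0.503 − 0.524 = -0.021, i.e. -2 pp.

-2 percentage points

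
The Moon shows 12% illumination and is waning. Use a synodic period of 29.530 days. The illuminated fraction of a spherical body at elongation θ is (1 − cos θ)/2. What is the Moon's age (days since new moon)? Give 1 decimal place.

From f = (1 − cos θ)/2: cos θ = 1 − 2×0.12 = 0.760; arccos → 40.5°.
Since the Moon is past full (waning), take the reflex angle: θ = 360° − 40.5° = 319.5°.
At 360°/29.530 d per day, 319.5° corresponds to 26.20 days.

26.2 days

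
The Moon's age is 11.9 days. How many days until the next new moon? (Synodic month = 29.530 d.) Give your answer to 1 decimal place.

17.6 days

One full lunation from the last new moon is 29.530 d; remaining = 29.530 − 11.9 = 17.630 d.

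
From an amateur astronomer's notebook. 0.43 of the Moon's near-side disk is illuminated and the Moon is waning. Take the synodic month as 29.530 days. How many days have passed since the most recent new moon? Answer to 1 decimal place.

22.8 days

Invert f = (1 − cos θ)/2 to get cos θ = 1 − 2(0.43) = 0.140, hence θ₀ = arccos 0.140 = 82.0°.
A waning Moon lies in 180°–360°, so θ = 360° − 82.0° = 278.0°.
Age = 29.530 × 278.0°/360° ≈ 22.81 days.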